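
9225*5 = 46125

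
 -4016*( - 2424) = 9734784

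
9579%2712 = 1443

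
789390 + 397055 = 1186445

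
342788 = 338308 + 4480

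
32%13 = 6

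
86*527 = 45322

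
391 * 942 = 368322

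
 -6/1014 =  - 1 + 168/169 = -  0.01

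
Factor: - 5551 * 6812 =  - 37813412 = - 2^2*7^1*13^2*61^1*131^1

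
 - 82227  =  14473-96700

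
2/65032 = 1/32516 = 0.00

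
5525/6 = 5525/6 = 920.83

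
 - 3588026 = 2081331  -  5669357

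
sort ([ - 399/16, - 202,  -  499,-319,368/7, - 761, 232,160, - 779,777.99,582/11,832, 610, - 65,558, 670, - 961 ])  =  [ - 961, - 779, - 761, - 499, - 319, - 202, - 65, - 399/16,368/7,582/11,160, 232 , 558,610,  670,777.99,832] 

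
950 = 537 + 413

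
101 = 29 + 72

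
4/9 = 4/9 = 0.44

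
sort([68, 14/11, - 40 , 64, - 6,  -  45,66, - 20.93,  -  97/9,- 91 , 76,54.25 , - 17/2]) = [ - 91, - 45, - 40, - 20.93 , - 97/9, - 17/2, - 6,14/11 , 54.25,64,  66, 68, 76]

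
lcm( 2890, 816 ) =69360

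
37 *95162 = 3520994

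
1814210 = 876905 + 937305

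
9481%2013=1429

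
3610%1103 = 301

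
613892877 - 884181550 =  - 270288673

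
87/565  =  87/565 = 0.15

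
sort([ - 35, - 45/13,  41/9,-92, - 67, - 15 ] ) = [ - 92, - 67, - 35, - 15, - 45/13,41/9 ] 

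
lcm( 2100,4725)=18900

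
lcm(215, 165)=7095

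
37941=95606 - 57665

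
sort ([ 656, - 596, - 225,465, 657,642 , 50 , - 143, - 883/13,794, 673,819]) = [ - 596,  -  225, - 143, - 883/13,50,465,642,656,657, 673 , 794,  819]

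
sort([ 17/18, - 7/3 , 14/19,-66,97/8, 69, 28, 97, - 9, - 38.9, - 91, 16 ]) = [ - 91, - 66, - 38.9, - 9, - 7/3,14/19,  17/18, 97/8, 16,  28, 69, 97 ]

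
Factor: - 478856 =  - 2^3 *7^1 *17^1 *503^1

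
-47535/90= -3169/6 = - 528.17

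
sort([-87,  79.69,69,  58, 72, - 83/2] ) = [ - 87, -83/2,58, 69,72, 79.69 ]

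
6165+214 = 6379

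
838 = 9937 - 9099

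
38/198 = 19/99  =  0.19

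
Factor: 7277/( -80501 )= -19^1*79^ (- 1)*383^1 * 1019^( - 1)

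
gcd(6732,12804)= 132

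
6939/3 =2313 =2313.00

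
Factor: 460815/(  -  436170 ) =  - 991/938 = - 2^ ( - 1)*7^ ( - 1 )*67^( - 1 )*991^1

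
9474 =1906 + 7568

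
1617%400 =17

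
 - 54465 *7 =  - 381255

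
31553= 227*139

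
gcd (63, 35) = 7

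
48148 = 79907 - 31759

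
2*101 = 202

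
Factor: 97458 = 2^1*3^1*37^1*439^1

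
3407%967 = 506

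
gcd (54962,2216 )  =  2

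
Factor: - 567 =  - 3^4*7^1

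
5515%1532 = 919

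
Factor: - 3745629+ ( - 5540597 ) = - 2^1*4643113^1= - 9286226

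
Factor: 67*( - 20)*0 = 0^1 = 0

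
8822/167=52+ 138/167= 52.83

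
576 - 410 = 166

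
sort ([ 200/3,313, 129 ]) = [200/3 , 129, 313]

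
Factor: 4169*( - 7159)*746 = - 2^1*11^1*373^1 * 379^1*7159^1   =  - 22265019766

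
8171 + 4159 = 12330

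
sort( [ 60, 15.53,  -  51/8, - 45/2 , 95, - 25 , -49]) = [ - 49, - 25, - 45/2, -51/8,15.53, 60,95 ]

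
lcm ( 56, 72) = 504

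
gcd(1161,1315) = 1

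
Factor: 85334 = 2^1*42667^1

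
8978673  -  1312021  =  7666652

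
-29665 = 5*( - 5933 ) 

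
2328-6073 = - 3745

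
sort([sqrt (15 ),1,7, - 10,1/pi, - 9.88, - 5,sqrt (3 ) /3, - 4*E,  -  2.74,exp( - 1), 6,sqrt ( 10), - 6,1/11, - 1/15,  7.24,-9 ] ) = [ - 4 * E , - 10, - 9.88, - 9 , - 6, - 5,-2.74, - 1/15, 1/11, 1/pi,exp( - 1),  sqrt(3)/3,1,sqrt( 10 ),sqrt( 15),6 , 7,7.24] 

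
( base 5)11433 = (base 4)31210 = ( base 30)SS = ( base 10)868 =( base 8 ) 1544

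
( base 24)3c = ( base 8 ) 124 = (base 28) 30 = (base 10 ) 84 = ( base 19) 48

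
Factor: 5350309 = 5350309^1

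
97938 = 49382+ 48556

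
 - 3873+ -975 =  - 4848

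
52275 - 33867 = 18408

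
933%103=6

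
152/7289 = 152/7289 = 0.02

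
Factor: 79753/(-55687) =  - 173^1 * 233^( - 1)*239^(  -  1)*461^1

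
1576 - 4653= -3077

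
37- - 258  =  295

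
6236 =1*6236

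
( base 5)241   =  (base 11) 65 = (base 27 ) 2h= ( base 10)71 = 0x47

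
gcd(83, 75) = 1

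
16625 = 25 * 665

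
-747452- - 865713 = 118261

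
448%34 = 6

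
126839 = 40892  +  85947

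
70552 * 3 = 211656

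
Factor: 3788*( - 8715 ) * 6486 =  - 2^3*3^2*5^1*7^1*23^1 * 47^1*83^1*947^1 = - 214118556120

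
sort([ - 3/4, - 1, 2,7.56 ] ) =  [ - 1, - 3/4 , 2,7.56 ] 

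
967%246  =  229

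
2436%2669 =2436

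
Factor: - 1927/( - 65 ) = 5^( - 1 )*13^( - 1)*41^1*47^1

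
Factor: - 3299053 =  - 647^1*5099^1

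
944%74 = 56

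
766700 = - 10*(  -  76670 ) 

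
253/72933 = 11/3171 = 0.00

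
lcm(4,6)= 12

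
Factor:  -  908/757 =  - 2^2*227^1*757^( - 1 )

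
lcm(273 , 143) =3003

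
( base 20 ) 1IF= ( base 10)775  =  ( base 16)307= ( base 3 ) 1001201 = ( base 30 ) pp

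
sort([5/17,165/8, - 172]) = [ - 172,  5/17, 165/8 ] 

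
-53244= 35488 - 88732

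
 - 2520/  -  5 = 504 + 0/1 = 504.00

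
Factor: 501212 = 2^2*125303^1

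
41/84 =41/84 = 0.49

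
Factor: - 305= - 5^1*61^1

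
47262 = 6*7877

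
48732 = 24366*2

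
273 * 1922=524706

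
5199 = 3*1733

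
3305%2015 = 1290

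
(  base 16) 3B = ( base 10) 59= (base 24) 2B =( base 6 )135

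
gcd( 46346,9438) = 2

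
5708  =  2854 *2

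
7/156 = 7/156 = 0.04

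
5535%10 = 5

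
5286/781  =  6+600/781= 6.77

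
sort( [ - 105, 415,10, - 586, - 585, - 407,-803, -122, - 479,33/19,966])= [  -  803,-586,  -  585,  -  479  ,  -  407, - 122,-105, 33/19 , 10,415,966]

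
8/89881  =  8/89881= 0.00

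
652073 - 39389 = 612684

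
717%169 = 41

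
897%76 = 61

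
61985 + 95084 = 157069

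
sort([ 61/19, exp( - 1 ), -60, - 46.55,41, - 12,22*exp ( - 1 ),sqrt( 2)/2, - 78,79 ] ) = [ - 78, - 60, - 46.55, - 12, exp( - 1), sqrt( 2)/2,61/19 , 22 * exp( - 1), 41, 79]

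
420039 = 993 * 423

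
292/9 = 32 + 4/9 = 32.44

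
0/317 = 0= 0.00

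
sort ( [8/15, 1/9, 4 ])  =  [ 1/9, 8/15, 4]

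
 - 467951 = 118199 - 586150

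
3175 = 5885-2710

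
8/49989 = 8/49989 = 0.00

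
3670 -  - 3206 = 6876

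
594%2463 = 594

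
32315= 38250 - 5935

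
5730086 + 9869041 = 15599127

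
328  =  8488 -8160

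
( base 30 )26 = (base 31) 24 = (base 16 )42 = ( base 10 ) 66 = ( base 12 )56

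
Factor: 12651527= 7^1*1807361^1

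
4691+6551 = 11242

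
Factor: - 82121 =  -13^1*6317^1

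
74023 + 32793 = 106816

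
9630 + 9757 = 19387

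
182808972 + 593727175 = 776536147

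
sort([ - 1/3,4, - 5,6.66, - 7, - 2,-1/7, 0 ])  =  [ - 7,-5,-2, - 1/3,-1/7,0, 4,6.66] 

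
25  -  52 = - 27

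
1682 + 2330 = 4012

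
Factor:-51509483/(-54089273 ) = 7^( - 1 )*751^(  -  1 )* 10289^(-1)*51509483^1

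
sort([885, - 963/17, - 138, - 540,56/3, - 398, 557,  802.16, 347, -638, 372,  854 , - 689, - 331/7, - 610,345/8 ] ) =[ - 689,  -  638, - 610, - 540, - 398, - 138, - 963/17,-331/7,  56/3,  345/8,347 , 372, 557,802.16,  854,  885 ] 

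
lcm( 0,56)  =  0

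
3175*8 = 25400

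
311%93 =32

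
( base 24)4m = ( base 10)118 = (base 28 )46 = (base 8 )166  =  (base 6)314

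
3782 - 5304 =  - 1522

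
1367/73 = 18 + 53/73 = 18.73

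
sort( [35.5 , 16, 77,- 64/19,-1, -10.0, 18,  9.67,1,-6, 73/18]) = [ - 10.0,- 6, - 64/19, -1, 1,73/18, 9.67, 16, 18, 35.5,77]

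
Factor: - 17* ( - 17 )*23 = 17^2*23^1 = 6647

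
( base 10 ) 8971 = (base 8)21413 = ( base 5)241341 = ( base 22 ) IBH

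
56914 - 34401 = 22513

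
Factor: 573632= 2^6  *8963^1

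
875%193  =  103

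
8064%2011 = 20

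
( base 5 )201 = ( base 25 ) 21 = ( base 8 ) 63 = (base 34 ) 1h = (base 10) 51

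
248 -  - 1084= 1332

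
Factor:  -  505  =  - 5^1*101^1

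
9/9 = 1 = 1.00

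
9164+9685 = 18849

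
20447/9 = 2271+8/9 = 2271.89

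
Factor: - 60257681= - 11^1*5477971^1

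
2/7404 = 1/3702 = 0.00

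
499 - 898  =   - 399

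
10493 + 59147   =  69640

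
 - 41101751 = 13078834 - 54180585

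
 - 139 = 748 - 887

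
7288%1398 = 298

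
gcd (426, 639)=213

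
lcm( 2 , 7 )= 14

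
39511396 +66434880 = 105946276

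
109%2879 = 109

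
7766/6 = 3883/3 = 1294.33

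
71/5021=71/5021 =0.01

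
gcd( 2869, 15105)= 19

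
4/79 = 4/79= 0.05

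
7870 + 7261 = 15131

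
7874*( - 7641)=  - 60165234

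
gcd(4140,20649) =3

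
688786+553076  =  1241862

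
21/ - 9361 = -1 + 9340/9361 = - 0.00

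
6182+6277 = 12459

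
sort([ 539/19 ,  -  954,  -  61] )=[ - 954 , - 61, 539/19]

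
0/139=0 = 0.00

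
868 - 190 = 678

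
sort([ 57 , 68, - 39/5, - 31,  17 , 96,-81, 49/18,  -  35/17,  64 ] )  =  [ - 81, - 31,-39/5, - 35/17,49/18,17, 57, 64, 68,  96]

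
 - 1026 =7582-8608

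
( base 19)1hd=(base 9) 854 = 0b1010111001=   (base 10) 697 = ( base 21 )1c4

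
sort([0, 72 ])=[0,72 ] 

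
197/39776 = 197/39776 = 0.00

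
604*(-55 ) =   -  33220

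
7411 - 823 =6588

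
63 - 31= 32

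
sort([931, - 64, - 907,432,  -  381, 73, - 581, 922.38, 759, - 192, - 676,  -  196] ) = [ - 907, - 676, - 581, - 381, - 196,-192 , - 64, 73,432,759, 922.38,931 ]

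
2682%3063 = 2682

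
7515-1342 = 6173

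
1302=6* 217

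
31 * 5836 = 180916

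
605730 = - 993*( - 610)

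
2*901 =1802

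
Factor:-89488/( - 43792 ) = 23^( - 1)*47^1 =47/23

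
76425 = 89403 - 12978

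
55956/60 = 932  +  3/5 = 932.60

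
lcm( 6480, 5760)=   51840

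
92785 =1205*77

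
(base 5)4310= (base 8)1104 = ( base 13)358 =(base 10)580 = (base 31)im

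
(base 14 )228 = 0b110101100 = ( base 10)428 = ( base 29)em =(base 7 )1151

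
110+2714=2824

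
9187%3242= 2703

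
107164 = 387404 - 280240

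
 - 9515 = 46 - 9561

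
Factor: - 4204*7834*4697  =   - 2^3*7^1*11^1*61^1*1051^1*3917^1 = -154691636792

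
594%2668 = 594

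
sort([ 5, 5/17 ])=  [5/17,  5] 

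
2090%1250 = 840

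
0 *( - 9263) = 0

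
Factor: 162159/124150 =849/650  =  2^ (-1)*3^1*5^ ( - 2) *13^( - 1) * 283^1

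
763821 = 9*84869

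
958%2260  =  958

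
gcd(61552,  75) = 1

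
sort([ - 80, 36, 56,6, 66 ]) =[  -  80, 6,36,56, 66]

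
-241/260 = -241/260 = -0.93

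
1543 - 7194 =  - 5651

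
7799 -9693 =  - 1894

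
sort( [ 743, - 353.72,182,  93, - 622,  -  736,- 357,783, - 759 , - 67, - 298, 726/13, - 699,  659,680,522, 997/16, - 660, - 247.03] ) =[-759,-736, - 699, - 660 , -622, -357, - 353.72, - 298, - 247.03,-67, 726/13, 997/16,  93,  182, 522,  659,680, 743, 783]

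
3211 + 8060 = 11271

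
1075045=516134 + 558911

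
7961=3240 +4721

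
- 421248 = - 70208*6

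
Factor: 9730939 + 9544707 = 19275646 = 2^1*13^1*97^1*7643^1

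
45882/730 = 62 + 311/365 =62.85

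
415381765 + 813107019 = 1228488784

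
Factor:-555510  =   - 2^1 * 3^1*5^1*18517^1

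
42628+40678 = 83306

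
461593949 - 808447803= - 346853854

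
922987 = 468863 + 454124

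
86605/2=43302  +  1/2 = 43302.50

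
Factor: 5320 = 2^3*5^1*7^1*19^1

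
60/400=3/20 = 0.15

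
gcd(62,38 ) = 2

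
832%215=187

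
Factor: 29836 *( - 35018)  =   - 2^3*7459^1 *17509^1 = - 1044797048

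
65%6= 5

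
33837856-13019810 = 20818046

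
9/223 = 9/223 = 0.04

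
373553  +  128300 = 501853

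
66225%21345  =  2190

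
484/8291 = 484/8291 = 0.06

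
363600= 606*600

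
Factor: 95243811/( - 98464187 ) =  - 3^1*13^1*17^( - 1)*31^1*61^(-1 )*78779^1*94951^( - 1)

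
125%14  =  13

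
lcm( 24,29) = 696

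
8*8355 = 66840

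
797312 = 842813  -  45501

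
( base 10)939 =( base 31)U9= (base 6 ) 4203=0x3ab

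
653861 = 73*8957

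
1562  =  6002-4440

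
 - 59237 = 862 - 60099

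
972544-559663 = 412881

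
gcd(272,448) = 16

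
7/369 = 7/369 = 0.02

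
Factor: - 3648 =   -  2^6 * 3^1*19^1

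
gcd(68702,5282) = 2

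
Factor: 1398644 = 2^2*13^2*2069^1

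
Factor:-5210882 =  - 2^1*113^1*23057^1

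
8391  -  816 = 7575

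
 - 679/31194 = -679/31194 = -0.02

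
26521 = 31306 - 4785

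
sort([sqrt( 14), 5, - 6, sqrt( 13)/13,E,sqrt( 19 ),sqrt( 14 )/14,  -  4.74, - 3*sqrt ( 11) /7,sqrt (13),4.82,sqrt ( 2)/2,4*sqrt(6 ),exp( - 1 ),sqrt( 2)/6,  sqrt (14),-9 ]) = [ - 9 , - 6 ,-4.74,  -  3*sqrt ( 11)/7,sqrt( 2)/6,sqrt( 14)/14, sqrt (13)/13,exp(-1),  sqrt( 2 )/2,E,sqrt( 13),sqrt( 14 ),sqrt(14) , sqrt( 19), 4.82,5 , 4*sqrt(6 ) ] 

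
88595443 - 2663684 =85931759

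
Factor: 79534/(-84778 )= -7^1*13^1*97^(  -  1 ) = - 91/97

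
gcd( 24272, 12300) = 164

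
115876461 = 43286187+72590274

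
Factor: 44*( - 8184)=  - 360096=-2^5 * 3^1 * 11^2* 31^1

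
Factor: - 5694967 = -97^1 * 58711^1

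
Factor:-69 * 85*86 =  - 504390 = - 2^1 * 3^1 * 5^1 * 17^1*23^1*43^1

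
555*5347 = 2967585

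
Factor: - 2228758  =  -2^1* 7^1*397^1*401^1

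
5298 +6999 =12297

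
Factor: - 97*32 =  - 3104 = - 2^5 * 97^1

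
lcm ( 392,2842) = 11368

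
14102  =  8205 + 5897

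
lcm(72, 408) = 1224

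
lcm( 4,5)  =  20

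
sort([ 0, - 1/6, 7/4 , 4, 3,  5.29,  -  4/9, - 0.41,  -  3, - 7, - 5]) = [ - 7 , - 5, - 3,- 4/9, - 0.41, - 1/6, 0, 7/4, 3,  4,5.29] 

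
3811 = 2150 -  - 1661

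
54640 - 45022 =9618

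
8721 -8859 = -138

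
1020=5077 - 4057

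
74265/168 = 442 + 3/56 = 442.05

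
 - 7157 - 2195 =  - 9352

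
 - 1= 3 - 4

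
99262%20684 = 16526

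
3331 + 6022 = 9353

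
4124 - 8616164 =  - 8612040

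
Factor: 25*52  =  1300 = 2^2*5^2*13^1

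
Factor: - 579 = - 3^1*193^1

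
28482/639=9494/213  =  44.57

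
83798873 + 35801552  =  119600425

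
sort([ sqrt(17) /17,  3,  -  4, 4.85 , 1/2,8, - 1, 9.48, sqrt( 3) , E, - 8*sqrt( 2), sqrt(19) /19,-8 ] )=[ - 8*sqrt ( 2),-8,-4 , - 1 , sqrt( 19 )/19,sqrt(17) /17, 1/2,sqrt ( 3), E,  3, 4.85, 8, 9.48]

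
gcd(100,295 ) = 5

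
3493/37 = 3493/37   =  94.41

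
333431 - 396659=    - 63228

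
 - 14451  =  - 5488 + -8963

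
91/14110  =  91/14110   =  0.01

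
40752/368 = 2547/23 = 110.74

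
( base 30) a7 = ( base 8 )463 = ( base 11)25a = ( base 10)307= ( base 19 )G3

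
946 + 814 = 1760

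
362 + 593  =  955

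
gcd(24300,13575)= 75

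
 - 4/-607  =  4/607 = 0.01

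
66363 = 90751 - 24388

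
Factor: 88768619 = 109^1 * 113^1*7207^1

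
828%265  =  33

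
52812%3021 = 1455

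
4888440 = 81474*60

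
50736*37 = 1877232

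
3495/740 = 4 + 107/148 = 4.72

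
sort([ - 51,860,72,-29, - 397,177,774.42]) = [ - 397, - 51,-29,72,177, 774.42, 860] 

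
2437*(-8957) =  - 21828209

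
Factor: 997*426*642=272671524 = 2^2*3^2*71^1*107^1*997^1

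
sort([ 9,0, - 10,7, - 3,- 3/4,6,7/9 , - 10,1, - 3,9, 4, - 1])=[ - 10,-10, - 3, -3, - 1 , - 3/4,0,7/9,1,4 , 6,7, 9,9]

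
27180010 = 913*29770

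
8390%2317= 1439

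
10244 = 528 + 9716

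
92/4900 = 23/1225 = 0.02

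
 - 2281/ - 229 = 2281/229= 9.96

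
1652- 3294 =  - 1642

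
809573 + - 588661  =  220912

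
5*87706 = 438530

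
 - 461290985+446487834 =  -14803151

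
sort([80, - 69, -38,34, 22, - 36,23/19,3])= [ - 69, - 38,-36, 23/19,3, 22, 34 , 80 ]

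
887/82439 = 887/82439  =  0.01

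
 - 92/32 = - 3 + 1/8 = - 2.88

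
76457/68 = 1124 + 25/68 =1124.37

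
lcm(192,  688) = 8256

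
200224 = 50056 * 4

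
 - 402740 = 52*( - 7745 ) 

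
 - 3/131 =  - 1 + 128/131 = - 0.02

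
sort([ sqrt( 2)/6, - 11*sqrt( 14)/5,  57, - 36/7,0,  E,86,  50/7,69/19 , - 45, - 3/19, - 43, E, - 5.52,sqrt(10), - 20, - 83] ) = [ - 83, - 45, - 43, - 20, - 11*sqrt( 14)/5,-5.52 , - 36/7 , - 3/19,0,  sqrt( 2)/6 , E, E,sqrt(10),69/19,50/7,57,86 ] 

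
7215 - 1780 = 5435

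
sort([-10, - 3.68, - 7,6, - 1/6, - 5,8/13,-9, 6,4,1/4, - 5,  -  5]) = [-10 , - 9, - 7, - 5, - 5, - 5, - 3.68,-1/6,1/4, 8/13, 4 , 6 , 6 ] 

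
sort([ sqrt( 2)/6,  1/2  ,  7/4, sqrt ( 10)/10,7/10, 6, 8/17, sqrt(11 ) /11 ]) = [ sqrt( 2 )/6,sqrt( 11)/11  ,  sqrt( 10 ) /10,8/17,1/2,7/10,  7/4,6]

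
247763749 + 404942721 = 652706470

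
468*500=234000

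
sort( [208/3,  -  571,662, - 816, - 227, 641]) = [ -816, - 571,- 227,208/3,641, 662]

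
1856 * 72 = 133632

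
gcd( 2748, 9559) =1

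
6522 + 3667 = 10189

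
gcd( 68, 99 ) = 1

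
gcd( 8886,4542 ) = 6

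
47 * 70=3290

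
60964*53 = 3231092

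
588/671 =588/671 = 0.88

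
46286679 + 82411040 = 128697719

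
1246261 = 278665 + 967596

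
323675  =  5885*55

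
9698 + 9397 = 19095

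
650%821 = 650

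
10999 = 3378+7621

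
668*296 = 197728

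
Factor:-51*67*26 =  - 88842 = - 2^1*3^1* 13^1*17^1* 67^1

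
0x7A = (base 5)442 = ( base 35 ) 3H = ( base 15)82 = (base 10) 122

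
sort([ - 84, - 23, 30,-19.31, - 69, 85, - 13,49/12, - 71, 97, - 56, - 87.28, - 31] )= [  -  87.28 , - 84, - 71, - 69, - 56, - 31, - 23, - 19.31, - 13, 49/12,30, 85, 97]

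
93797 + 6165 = 99962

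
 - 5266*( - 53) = 279098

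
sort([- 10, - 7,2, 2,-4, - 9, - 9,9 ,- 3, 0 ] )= [ - 10, - 9, -9,- 7, - 4, - 3,0 , 2 , 2,9]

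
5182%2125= 932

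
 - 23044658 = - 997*23114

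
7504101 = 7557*993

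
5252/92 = 57 + 2/23  =  57.09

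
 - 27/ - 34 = 27/34 = 0.79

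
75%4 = 3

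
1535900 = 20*76795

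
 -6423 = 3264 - 9687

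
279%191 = 88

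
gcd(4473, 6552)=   63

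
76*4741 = 360316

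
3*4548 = 13644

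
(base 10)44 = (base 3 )1122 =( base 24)1K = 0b101100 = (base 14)32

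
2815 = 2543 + 272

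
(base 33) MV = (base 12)531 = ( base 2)1011110101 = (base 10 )757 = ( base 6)3301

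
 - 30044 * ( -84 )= 2523696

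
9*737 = 6633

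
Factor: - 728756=-2^2*7^1*  17^1*1531^1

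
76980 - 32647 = 44333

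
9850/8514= 4925/4257 = 1.16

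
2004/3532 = 501/883 = 0.57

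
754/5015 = 754/5015 = 0.15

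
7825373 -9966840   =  - 2141467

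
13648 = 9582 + 4066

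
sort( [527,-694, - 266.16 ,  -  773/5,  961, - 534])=[ - 694, - 534, - 266.16, - 773/5,527,961] 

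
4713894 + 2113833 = 6827727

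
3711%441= 183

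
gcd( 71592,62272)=8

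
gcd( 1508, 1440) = 4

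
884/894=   442/447 = 0.99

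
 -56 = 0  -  56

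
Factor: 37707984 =2^4*3^3 * 191^1 * 457^1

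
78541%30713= 17115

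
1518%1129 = 389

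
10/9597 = 10/9597 =0.00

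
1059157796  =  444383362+614774434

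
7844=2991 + 4853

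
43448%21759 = 21689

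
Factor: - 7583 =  - 7583^1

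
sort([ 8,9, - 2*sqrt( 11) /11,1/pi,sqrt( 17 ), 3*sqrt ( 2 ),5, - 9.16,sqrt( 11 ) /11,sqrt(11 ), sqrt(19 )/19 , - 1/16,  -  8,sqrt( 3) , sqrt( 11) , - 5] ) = [ - 9.16, - 8, - 5  , - 2*sqrt( 11 )/11, - 1/16 , sqrt(19)/19,sqrt (11 )/11,1/pi, sqrt(3 ), sqrt( 11),sqrt( 11 ), sqrt(17) , 3*sqrt( 2),5,8,9 ] 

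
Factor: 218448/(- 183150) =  - 328/275 = -  2^3*5^(-2)*11^( - 1)*41^1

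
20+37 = 57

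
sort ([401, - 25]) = [- 25,401 ]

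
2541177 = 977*2601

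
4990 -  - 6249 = 11239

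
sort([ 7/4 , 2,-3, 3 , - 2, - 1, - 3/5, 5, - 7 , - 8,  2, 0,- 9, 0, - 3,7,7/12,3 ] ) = [-9,  -  8, - 7, - 3 ,  -  3, - 2, - 1,  -  3/5 , 0, 0 , 7/12, 7/4, 2, 2 , 3, 3,5,  7]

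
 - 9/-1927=9/1927=0.00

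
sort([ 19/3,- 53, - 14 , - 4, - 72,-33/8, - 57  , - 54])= [ - 72,- 57,- 54,- 53,-14, - 33/8,-4 , 19/3]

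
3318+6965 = 10283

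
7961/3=7961/3= 2653.67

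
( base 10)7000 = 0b1101101011000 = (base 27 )9G7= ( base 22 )ea4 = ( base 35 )5p0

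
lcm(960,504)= 20160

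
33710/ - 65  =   - 519 + 5/13  =  - 518.62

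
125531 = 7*17933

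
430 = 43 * 10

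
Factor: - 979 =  - 11^1*89^1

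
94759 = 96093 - 1334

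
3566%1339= 888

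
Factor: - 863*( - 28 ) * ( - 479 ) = -2^2*7^1*479^1*863^1   =  - 11574556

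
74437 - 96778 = - 22341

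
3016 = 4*754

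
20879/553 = 37 + 418/553 = 37.76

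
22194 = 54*411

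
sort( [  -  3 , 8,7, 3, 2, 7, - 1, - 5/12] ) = [- 3 , - 1, - 5/12, 2, 3,7, 7,8]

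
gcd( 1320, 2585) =55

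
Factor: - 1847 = - 1847^1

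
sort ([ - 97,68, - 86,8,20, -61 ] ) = [ - 97, - 86,-61, 8,20, 68] 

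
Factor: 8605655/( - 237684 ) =-2^( - 2 )*3^( - 1)*5^1*  17^1 * 29^( - 1)*137^1*683^ ( - 1)*739^1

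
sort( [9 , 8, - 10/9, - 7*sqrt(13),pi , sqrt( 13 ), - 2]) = [ - 7*sqrt(13),-2, - 10/9,pi, sqrt(13), 8, 9]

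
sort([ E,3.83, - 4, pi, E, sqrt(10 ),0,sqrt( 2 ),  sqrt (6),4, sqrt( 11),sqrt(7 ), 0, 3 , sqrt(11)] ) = [ - 4, 0 , 0 , sqrt(2 ), sqrt(6), sqrt( 7), E, E, 3,pi, sqrt( 10),  sqrt( 11),sqrt (11 ),3.83,4 ] 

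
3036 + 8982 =12018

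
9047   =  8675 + 372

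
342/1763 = 342/1763 = 0.19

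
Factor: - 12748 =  - 2^2*3187^1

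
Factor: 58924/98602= 29462/49301= 2^1*7^( - 1)*7043^(  -  1)*14731^1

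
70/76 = 35/38 = 0.92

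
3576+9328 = 12904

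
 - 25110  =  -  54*465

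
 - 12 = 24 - 36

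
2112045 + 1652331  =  3764376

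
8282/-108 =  - 4141/54 = - 76.69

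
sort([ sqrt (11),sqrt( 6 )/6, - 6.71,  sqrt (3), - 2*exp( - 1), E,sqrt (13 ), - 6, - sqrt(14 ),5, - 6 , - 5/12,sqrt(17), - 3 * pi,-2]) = [-3*pi, - 6.71 , - 6, - 6, - sqrt( 14 ),-2,- 2*exp(  -  1) , - 5/12,  sqrt( 6)/6 , sqrt( 3),E,sqrt( 11 ), sqrt (13 ), sqrt(17),5 ] 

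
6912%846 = 144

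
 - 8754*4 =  - 35016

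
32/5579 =32/5579   =  0.01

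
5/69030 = 1/13806= 0.00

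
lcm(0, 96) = 0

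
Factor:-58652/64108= -43/47 = - 43^1*47^(- 1)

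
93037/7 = 13291  =  13291.00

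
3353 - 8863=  - 5510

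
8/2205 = 8/2205 = 0.00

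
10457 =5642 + 4815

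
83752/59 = 1419 + 31/59 = 1419.53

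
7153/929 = 7153/929=7.70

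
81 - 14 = 67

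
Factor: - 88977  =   - 3^1*7^1*19^1*223^1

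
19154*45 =861930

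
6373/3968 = 1+2405/3968  =  1.61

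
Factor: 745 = 5^1*149^1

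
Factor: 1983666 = 2^1 * 3^1*330611^1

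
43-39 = 4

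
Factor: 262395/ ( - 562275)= - 7/15 = - 3^ (-1) * 5^(  -  1)*7^1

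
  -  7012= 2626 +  - 9638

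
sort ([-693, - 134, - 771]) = [ -771,-693,  -  134] 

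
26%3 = 2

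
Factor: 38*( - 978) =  - 2^2*3^1*19^1*163^1 = - 37164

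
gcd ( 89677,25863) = 1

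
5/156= 5/156=0.03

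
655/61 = 10 + 45/61=   10.74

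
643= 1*643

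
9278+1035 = 10313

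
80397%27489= 25419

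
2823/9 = 313 + 2/3 = 313.67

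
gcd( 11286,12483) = 171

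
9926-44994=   - 35068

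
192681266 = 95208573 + 97472693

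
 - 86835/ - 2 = 43417 + 1/2= 43417.50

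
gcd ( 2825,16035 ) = 5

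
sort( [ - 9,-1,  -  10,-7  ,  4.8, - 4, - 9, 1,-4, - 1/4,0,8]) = [- 10, - 9, - 9, - 7, - 4, - 4, - 1, - 1/4,0, 1, 4.8, 8] 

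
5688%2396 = 896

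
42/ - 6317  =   - 1 + 6275/6317  =  - 0.01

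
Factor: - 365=-5^1 * 73^1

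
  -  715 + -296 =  - 1011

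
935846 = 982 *953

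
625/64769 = 625/64769= 0.01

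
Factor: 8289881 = 8289881^1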